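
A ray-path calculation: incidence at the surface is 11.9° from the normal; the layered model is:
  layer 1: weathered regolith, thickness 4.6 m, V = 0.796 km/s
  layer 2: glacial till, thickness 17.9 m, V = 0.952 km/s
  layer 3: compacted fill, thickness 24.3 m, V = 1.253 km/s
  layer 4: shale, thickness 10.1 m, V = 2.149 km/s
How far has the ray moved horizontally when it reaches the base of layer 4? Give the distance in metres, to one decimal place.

20.6 m

Apply Snell's law at each interface; in layer i the horizontal offset is hᵢ·tan θᵢ.
Layer 1: θ = 11.90°; offset = 4.6·tan 11.90° = 0.969 m.
Layer 2: sin θ = 0.952·sin 11.9°/0.796 = 0.2466, θ = 14.28°; offset = 17.9·tan 14.28° = 4.555 m.
Layer 3: sin θ = 1.253·sin 11.9°/0.796 = 0.3246, θ = 18.94°; offset = 24.3·tan 18.94° = 8.339 m.
Layer 4: sin θ = 2.149·sin 11.9°/0.796 = 0.5567, θ = 33.83°; offset = 10.1·tan 33.83° = 6.768 m.
Σ offsets = 20.632 m.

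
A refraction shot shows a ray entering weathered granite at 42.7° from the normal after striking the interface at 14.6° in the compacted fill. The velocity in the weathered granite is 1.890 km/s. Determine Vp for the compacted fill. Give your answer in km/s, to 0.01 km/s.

sin 14.6° = 0.2521; sin 42.7° = 0.6782.
V₁ = V₂·(sin θ₁/sin θ₂) = 1.890·(0.2521/0.6782) = 0.70 km/s.

0.70 km/s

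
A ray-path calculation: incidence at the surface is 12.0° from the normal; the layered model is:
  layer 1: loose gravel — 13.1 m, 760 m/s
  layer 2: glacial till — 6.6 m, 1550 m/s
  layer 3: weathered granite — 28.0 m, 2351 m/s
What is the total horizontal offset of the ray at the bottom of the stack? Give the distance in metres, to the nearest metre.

29 m

p = sin θ₁/V₁ = sin 12.0°/760 = 2.7357e-04 s/m is conserved through the stack.
Layer 1: θ = 12.00°; offset = 13.1·tan 12.00° = 2.784 m.
Layer 2: sin θ = p·1550 = 0.4240 → θ = 25.09°; offset = 6.6·tan 25.09° = 3.090 m.
Layer 3: sin θ = p·2351 = 0.6432 → θ = 40.03°; offset = 28.0·tan 40.03° = 23.518 m.
Σ offsets = 29.393 m.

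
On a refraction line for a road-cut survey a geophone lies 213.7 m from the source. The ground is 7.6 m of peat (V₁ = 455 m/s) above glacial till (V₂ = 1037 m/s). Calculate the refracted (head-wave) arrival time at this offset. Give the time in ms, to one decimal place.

t = x/V₂ + 2h·√(V₂²−V₁²)/(V₁V₂).
√(V₂²−V₁²) = √(1037²−455²) = 931.8 m/s; delay term = 2·7.6·931.8/(455·1037) = 0.03002 s.
t = 213.7/1037 + 0.03002 = 0.23609 s.

236.1 ms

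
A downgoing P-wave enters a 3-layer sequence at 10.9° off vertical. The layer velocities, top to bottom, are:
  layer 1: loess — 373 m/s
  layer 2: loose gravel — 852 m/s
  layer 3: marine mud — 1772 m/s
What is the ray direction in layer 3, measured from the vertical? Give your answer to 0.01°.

Snell's law across each interface conserves sin θ / V, so sin θ_3 = V_3·sin θ₁/V₁.
sin θ_3 = 1772 × sin 10.9° / 373 = 0.8983.
θ_3 = arcsin 0.8983 = 63.94°.

63.94°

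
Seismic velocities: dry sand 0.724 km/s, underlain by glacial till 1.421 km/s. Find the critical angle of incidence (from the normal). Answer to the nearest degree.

31°

Critical incidence: sin θ_c = V₁/V₂ = 0.724/1.421 = 0.5095.
θ_c = arcsin 0.5095 = 30.63°.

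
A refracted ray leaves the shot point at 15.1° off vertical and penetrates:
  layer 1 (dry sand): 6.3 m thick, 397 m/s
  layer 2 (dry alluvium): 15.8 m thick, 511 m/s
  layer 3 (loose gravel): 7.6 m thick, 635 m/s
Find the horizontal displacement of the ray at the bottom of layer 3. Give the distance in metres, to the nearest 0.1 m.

Ray parameter p = sin 15.1° / 397 m/s = 6.5618e-04 s/m.
Layer 1: θ = 15.10°; offset = 6.3·tan 15.10° = 1.700 m.
Layer 2: sin θ = p·511 = 0.3353 → θ = 19.59°; offset = 15.8·tan 19.59° = 5.623 m.
Layer 3: sin θ = p·635 = 0.4167 → θ = 24.62°; offset = 7.6·tan 24.62° = 3.484 m.
Total horizontal offset = 10.807 m.

10.8 m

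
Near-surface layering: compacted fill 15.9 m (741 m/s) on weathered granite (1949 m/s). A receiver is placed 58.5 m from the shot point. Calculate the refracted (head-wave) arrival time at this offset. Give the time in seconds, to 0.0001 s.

0.0697 s

t = x/V₂ + 2h·√(V₂²−V₁²)/(V₁V₂).
√(V₂²−V₁²) = √(1949²−741²) = 1802.6 m/s; delay term = 2·15.9·1802.6/(741·1949) = 0.03969 s.
t = 58.5/1949 + 0.03969 = 0.06971 s.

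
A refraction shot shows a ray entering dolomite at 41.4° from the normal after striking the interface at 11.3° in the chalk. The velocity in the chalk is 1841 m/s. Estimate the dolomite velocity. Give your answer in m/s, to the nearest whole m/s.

6213 m/s

sin 11.3° = 0.1959; sin 41.4° = 0.6613.
V₂ = V₁·(sin θ₂/sin θ₁) = 1841·(0.6613/0.1959) = 6213.32 m/s.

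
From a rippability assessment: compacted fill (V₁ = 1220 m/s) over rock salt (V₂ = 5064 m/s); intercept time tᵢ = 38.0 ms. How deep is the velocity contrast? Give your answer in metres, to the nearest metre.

h = tᵢ·V₁·V₂ / (2·√(V₂²−V₁²)).
√(V₂²−V₁²) = √(5064² − 1220²) = 4914.8 m/s.
h = 0.038 s × 1220 × 5064 / (2 × 4914.8) = 23.88 m.

24 m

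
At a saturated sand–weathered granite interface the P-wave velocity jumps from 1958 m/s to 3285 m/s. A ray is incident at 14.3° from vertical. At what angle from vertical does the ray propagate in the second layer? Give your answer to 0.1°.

24.5°

sin θ₁/V₁ = sin θ₂/V₂ ⇒ sin θ₂ = 3285·sin 14.3°/1958 = 3285·0.2470/1958 = 0.4144.
θ₂ = sin⁻¹(0.4144) = 24.48° (from vertical).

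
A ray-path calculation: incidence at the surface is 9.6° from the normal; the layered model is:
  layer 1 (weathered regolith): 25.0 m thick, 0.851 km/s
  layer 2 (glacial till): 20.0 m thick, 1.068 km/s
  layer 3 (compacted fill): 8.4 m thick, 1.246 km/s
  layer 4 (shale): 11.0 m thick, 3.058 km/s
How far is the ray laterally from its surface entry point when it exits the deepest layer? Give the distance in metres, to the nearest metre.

p = sin θ₁/V₁ = sin 9.6°/0.851 = 1.9597e-01 s/km is conserved through the stack.
Layer 1: θ = 9.60°; offset = 25.0·tan 9.60° = 4.228 m.
Layer 2: sin θ = p·1.068 = 0.2093 → θ = 12.08°; offset = 20.0·tan 12.08° = 4.281 m.
Layer 3: sin θ = p·1.246 = 0.2442 → θ = 14.13°; offset = 8.4·tan 14.13° = 2.115 m.
Layer 4: sin θ = p·3.058 = 0.5993 → θ = 36.82°; offset = 11.0·tan 36.82° = 8.234 m.
Summing the layer offsets gives 18.859 m.

19 m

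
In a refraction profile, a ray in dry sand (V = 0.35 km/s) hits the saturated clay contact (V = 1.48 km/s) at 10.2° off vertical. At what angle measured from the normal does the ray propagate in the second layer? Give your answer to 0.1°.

48.5°

sin θ₁/V₁ = sin θ₂/V₂ ⇒ sin θ₂ = 1.48·sin 10.2°/0.35 = 1.48·0.1771/0.35 = 0.7488.
θ₂ = arcsin 0.7488 = 48.49° from the normal.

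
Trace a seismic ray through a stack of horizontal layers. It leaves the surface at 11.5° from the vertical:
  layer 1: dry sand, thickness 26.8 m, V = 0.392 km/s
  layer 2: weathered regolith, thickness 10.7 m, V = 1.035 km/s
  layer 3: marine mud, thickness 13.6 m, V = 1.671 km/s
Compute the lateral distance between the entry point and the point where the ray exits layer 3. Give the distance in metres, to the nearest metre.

Apply Snell's law at each interface; in layer i the horizontal offset is hᵢ·tan θᵢ.
Layer 1: θ = 11.50°; offset = 26.8·tan 11.50° = 5.453 m.
Layer 2: sin θ = 1.035·sin 11.5°/0.392 = 0.5264, θ = 31.76°; offset = 10.7·tan 31.76° = 6.624 m.
Layer 3: sin θ = 1.671·sin 11.5°/0.392 = 0.8499, θ = 58.20°; offset = 13.6·tan 58.20° = 21.931 m.
Summing the layer offsets gives 34.008 m.

34 m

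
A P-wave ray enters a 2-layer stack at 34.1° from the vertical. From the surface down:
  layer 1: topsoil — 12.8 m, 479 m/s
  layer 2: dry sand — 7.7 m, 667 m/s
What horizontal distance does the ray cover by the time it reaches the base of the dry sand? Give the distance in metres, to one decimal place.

p = sin θ₁/V₁ = sin 34.1°/479 = 1.1704e-03 s/m is conserved through the stack.
Layer 1: θ = 34.10°; offset = 12.8·tan 34.10° = 8.666 m.
Layer 2: sin θ = p·667 = 0.7807 → θ = 51.32°; offset = 7.7·tan 51.32° = 9.619 m.
Summing the layer offsets gives 18.285 m.

18.3 m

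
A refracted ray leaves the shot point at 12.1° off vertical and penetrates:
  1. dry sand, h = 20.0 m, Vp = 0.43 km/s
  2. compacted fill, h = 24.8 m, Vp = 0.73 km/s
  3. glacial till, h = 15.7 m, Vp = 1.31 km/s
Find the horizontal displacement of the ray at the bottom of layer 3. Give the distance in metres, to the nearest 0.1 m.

26.8 m

Apply Snell's law at each interface; in layer i the horizontal offset is hᵢ·tan θᵢ.
Layer 1: θ = 12.10°; offset = 20.0·tan 12.10° = 4.288 m.
Layer 2: sin θ = 0.73·sin 12.1°/0.43 = 0.3559, θ = 20.85°; offset = 24.8·tan 20.85° = 9.444 m.
Layer 3: sin θ = 1.31·sin 12.1°/0.43 = 0.6386, θ = 39.69°; offset = 15.7·tan 39.69° = 13.029 m.
Σ offsets = 26.760 m.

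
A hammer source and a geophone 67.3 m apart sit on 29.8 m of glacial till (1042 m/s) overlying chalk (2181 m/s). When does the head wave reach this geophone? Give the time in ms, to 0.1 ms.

θ_c = arcsin(V₁/V₂) = arcsin(1042/2181) = 28.54°, cos θ_c = 0.8785.
Intercept time tᵢ = 2h cos θ_c / V₁ = 2·29.8·0.8785/1042 = 0.05025 s.
t = x/V₂ + tᵢ = 67.3/2181 + 0.05025 = 0.08110 s.

81.1 ms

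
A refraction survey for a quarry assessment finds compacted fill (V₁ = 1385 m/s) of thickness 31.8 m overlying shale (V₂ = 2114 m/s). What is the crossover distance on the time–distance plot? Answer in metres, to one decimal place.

x_cross = 2h·√((V₂+V₁)/(V₂−V₁)).
(V₂+V₁)/(V₂−V₁) = (2114+1385)/(2114−1385) = 4.7997; √ = 2.1908.
x_cross = 2·31.8·2.1908 = 139.34 m.

139.3 m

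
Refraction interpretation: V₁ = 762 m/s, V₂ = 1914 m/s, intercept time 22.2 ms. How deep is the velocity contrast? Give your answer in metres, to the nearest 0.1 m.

9.2 m

h = tᵢ·V₁·V₂ / (2·√(V₂²−V₁²)).
√(V₂²−V₁²) = √(1914² − 762²) = 1755.8 m/s.
h = 0.0222 s × 762 × 1914 / (2 × 1755.8) = 9.22 m.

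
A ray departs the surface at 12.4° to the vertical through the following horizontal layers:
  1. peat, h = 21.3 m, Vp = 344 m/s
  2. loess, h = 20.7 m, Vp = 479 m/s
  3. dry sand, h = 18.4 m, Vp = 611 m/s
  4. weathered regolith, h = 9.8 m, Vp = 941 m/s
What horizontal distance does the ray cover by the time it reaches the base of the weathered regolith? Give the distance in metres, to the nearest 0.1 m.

25.9 m

Ray parameter p = sin 12.4° / 344 m/s = 6.2423e-04 s/m.
Layer 1: θ = 12.40°; offset = 21.3·tan 12.40° = 4.683 m.
Layer 2: sin θ = p·479 = 0.2990 → θ = 17.40°; offset = 20.7·tan 17.40° = 6.486 m.
Layer 3: sin θ = p·611 = 0.3814 → θ = 22.42°; offset = 18.4·tan 22.42° = 7.592 m.
Layer 4: sin θ = p·941 = 0.5874 → θ = 35.97°; offset = 9.8·tan 35.97° = 7.113 m.
Σ offsets = 25.874 m.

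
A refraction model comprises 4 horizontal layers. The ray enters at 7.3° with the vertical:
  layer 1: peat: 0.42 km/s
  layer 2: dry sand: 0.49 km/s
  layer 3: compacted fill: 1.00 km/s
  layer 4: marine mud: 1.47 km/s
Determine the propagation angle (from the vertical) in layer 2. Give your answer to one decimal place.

Snell's law across each interface conserves sin θ / V, so sin θ_2 = V_2·sin θ₁/V₁.
sin θ_2 = 0.49 × sin 7.3° / 0.42 = 0.1482.
θ_2 = arcsin 0.1482 = 8.53°.

8.5°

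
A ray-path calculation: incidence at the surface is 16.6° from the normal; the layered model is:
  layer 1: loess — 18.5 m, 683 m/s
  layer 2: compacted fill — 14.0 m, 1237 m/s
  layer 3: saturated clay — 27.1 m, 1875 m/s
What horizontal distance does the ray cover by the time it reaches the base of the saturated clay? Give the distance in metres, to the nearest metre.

48 m

Apply Snell's law at each interface; in layer i the horizontal offset is hᵢ·tan θᵢ.
Layer 1: θ = 16.60°; offset = 18.5·tan 16.60° = 5.515 m.
Layer 2: sin θ = 1237·sin 16.6°/683 = 0.5174, θ = 31.16°; offset = 14.0·tan 31.16° = 8.465 m.
Layer 3: sin θ = 1875·sin 16.6°/683 = 0.7843, θ = 51.65°; offset = 27.1·tan 51.65° = 34.259 m.
Summing the layer offsets gives 48.239 m.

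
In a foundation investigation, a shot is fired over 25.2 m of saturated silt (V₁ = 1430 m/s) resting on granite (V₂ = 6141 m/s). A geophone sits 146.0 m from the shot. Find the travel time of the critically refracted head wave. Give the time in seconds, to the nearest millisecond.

0.058 s

θ_c = arcsin(V₁/V₂) = arcsin(1430/6141) = 13.47°, cos θ_c = 0.9725.
Intercept time tᵢ = 2h cos θ_c / V₁ = 2·25.2·0.9725/1430 = 0.03428 s.
t = x/V₂ + tᵢ = 146.0/6141 + 0.03428 = 0.05805 s.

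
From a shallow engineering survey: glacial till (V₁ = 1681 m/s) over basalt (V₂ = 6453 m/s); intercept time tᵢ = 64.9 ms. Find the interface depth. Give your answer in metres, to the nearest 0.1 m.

56.5 m

θ_c = arcsin(1681/6453) = 15.10°; cos θ_c = 0.9655.
tᵢ = 2h cos θ_c/V₁ ⇒ h = tᵢ·V₁/(2 cos θ_c) = 0.0649·1681/(2·0.9655) = 56.50 m.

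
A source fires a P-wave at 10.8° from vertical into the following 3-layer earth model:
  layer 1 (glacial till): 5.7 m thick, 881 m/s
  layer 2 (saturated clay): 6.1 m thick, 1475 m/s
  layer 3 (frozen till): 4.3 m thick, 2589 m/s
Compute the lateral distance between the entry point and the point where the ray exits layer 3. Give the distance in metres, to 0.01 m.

5.94 m

Ray parameter p = sin 10.8° / 881 m/s = 2.1269e-04 s/m.
Layer 1: θ = 10.80°; offset = 5.7·tan 10.80° = 1.0873 m.
Layer 2: sin θ = p·1475 = 0.3137 → θ = 18.28°; offset = 6.1·tan 18.28° = 2.0154 m.
Layer 3: sin θ = p·2589 = 0.5507 → θ = 33.41°; offset = 4.3·tan 33.41° = 2.8366 m.
Summing the layer offsets gives 5.9394 m.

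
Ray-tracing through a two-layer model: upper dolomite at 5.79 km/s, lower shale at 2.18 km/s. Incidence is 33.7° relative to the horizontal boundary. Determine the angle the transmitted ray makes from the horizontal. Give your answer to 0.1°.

Angle from the normal: 90° − 33.7° = 56.3°.
Snell's law: sin θ₂ = (V₂/V₁)·sin θ₁ = (2.18/5.79)·sin 56.3° = 0.3132.
θ₂ = sin⁻¹(0.3132) = 18.25° (from vertical).
From the interface: 90° − 18.25° = 71.75°.

71.7°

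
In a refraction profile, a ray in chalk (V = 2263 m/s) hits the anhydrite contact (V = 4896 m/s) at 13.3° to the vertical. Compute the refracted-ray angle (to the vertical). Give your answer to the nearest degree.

30°

Snell's law: sin θ₂ = (V₂/V₁)·sin θ₁ = (4896/2263)·sin 13.3° = 0.4977.
θ₂ = arcsin 0.4977 = 29.85° from the normal.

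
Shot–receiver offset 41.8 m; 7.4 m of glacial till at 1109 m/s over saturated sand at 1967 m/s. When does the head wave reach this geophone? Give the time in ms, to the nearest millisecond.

t = x/V₂ + 2h·√(V₂²−V₁²)/(V₁V₂).
√(V₂²−V₁²) = √(1967²−1109²) = 1624.6 m/s; delay term = 2·7.4·1624.6/(1109·1967) = 0.01102 s.
t = 41.8/1967 + 0.01102 = 0.03227 s.

32 ms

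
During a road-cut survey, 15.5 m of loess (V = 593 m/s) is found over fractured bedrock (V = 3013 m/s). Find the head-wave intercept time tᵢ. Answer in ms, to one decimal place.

51.3 ms

θ_c = arcsin(V₁/V₂) = arcsin(593/3013) = 11.35°; cos θ_c = 0.9804.
tᵢ = 2h·cos θ_c / V₁ = 2·15.5·0.9804 / 593 = 0.05125 s.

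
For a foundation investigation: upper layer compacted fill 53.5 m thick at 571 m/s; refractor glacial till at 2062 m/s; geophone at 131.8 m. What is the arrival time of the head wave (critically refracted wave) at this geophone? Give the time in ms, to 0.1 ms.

244.0 ms

t = x/V₂ + 2h·√(V₂²−V₁²)/(V₁V₂).
√(V₂²−V₁²) = √(2062²−571²) = 1981.4 m/s; delay term = 2·53.5·1981.4/(571·2062) = 0.18006 s.
t = 131.8/2062 + 0.18006 = 0.24398 s.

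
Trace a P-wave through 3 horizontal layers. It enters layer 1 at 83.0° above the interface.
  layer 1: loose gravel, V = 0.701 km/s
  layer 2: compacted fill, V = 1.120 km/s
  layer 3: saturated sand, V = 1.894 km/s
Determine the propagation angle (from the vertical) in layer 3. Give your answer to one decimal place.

19.2°

From the normal: θ₁ = 90° − 83.0° = 7.0°.
Ray parameter p = sin 7.0° / 0.701 = 1.7385e-01 s/km.
sin θ_3 = p·V_3 = 1.7385e-01 × 1.894 = 0.3293.
θ_3 = arcsin 0.3293 = 19.22°.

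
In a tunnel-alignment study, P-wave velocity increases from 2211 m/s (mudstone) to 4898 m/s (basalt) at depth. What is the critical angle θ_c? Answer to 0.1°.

26.8°

At critical incidence the refracted ray runs along the interface (θ₂ = 90°), so sin θ_c = V₁/V₂.
θ_c = arcsin(2211/4898) = arcsin 0.4514 = 26.83°.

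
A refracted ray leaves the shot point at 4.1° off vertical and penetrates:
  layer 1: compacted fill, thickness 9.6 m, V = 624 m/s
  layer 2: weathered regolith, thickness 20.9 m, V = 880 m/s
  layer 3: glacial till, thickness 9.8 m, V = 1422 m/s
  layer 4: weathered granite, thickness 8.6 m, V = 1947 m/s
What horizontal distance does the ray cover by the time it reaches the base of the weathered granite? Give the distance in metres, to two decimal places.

6.39 m

Apply Snell's law at each interface; in layer i the horizontal offset is hᵢ·tan θᵢ.
Layer 1: θ = 4.10°; offset = 9.6·tan 4.10° = 0.6881 m.
Layer 2: sin θ = 880·sin 4.1°/624 = 0.1008, θ = 5.79°; offset = 20.9·tan 5.79° = 2.1181 m.
Layer 3: sin θ = 1422·sin 4.1°/624 = 0.1629, θ = 9.38°; offset = 9.8·tan 9.38° = 1.6184 m.
Layer 4: sin θ = 1947·sin 4.1°/624 = 0.2231, θ = 12.89°; offset = 8.6·tan 12.89° = 1.9681 m.
Σ offsets = 6.3928 m.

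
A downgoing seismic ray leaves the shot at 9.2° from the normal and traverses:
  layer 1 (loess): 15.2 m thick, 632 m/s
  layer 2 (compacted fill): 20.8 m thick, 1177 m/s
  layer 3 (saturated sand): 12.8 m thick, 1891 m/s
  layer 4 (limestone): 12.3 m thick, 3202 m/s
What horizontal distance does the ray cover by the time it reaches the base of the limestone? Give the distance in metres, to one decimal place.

Apply Snell's law at each interface; in layer i the horizontal offset is hᵢ·tan θᵢ.
Layer 1: θ = 9.20°; offset = 15.2·tan 9.20° = 2.462 m.
Layer 2: sin θ = 1177·sin 9.2°/632 = 0.2978, θ = 17.32°; offset = 20.8·tan 17.32° = 6.488 m.
Layer 3: sin θ = 1891·sin 9.2°/632 = 0.4784, θ = 28.58°; offset = 12.8·tan 28.58° = 6.973 m.
Layer 4: sin θ = 3202·sin 9.2°/632 = 0.8100, θ = 54.10°; offset = 12.3·tan 54.10° = 16.991 m.
Total horizontal offset = 32.913 m.

32.9 m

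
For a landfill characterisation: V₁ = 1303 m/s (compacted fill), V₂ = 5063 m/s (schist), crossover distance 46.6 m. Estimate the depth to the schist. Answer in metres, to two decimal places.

h = (x_cross/2)·√((V₂−V₁)/(V₂+V₁)).
(V₂−V₁)/(V₂+V₁) = (5063−1303)/(5063+1303) = 0.5906; √ = 0.7685.
h = (46.6/2)·0.7685 = 17.91 m.

17.91 m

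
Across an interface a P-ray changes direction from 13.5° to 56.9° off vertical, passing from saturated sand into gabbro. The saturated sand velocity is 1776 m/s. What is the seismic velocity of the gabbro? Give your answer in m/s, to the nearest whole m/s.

6373 m/s

sin 13.5° = 0.2334; sin 56.9° = 0.8377.
V₂ = V₁·(sin θ₂/sin θ₁) = 1776·(0.8377/0.2334) = 6373.18 m/s.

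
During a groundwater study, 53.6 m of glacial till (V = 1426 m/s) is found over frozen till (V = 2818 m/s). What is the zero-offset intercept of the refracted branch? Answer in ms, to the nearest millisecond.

65 ms

θ_c = arcsin(V₁/V₂) = arcsin(1426/2818) = 30.40°; cos θ_c = 0.8625.
tᵢ = 2h·cos θ_c / V₁ = 2·53.6·0.8625 / 1426 = 0.06484 s.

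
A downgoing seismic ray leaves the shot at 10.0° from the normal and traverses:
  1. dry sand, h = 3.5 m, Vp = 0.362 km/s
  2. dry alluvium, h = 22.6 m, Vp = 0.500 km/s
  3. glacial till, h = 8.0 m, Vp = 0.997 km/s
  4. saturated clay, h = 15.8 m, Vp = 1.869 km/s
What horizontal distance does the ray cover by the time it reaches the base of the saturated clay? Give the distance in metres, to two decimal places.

42.54 m

Apply Snell's law at each interface; in layer i the horizontal offset is hᵢ·tan θᵢ.
Layer 1: θ = 10.00°; offset = 3.5·tan 10.00° = 0.6171 m.
Layer 2: sin θ = 0.500·sin 10.0°/0.362 = 0.2398, θ = 13.88°; offset = 22.6·tan 13.88° = 5.5835 m.
Layer 3: sin θ = 0.997·sin 10.0°/0.362 = 0.4783, θ = 28.57°; offset = 8.0·tan 28.57° = 4.3565 m.
Layer 4: sin θ = 1.869·sin 10.0°/0.362 = 0.8965, θ = 63.71°; offset = 15.8·tan 63.71° = 31.9791 m.
Summing the layer offsets gives 42.5363 m.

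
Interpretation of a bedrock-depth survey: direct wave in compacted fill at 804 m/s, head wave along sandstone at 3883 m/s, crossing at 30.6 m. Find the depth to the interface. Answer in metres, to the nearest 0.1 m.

h = (x_cross/2)·√((V₂−V₁)/(V₂+V₁)).
(V₂−V₁)/(V₂+V₁) = (3883−804)/(3883+804) = 0.6569; √ = 0.8105.
h = (30.6/2)·0.8105 = 12.40 m.

12.4 m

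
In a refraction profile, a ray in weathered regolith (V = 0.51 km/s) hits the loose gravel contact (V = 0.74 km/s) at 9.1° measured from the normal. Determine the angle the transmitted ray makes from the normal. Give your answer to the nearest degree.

sin θ₁/V₁ = sin θ₂/V₂ ⇒ sin θ₂ = 0.74·sin 9.1°/0.51 = 0.74·0.1582/0.51 = 0.2295.
θ₂ = sin⁻¹(0.2295) = 13.27° (from vertical).

13°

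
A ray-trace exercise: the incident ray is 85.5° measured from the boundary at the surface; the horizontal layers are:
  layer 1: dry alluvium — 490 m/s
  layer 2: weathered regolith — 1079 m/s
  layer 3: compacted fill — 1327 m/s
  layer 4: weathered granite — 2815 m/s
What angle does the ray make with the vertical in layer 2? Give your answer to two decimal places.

9.95°

From the normal: θ₁ = 90° − 85.5° = 4.5°.
Ray parameter p = sin 4.5° / 490 = 1.6012e-04 s/m.
sin θ_2 = p·V_2 = 1.6012e-04 × 1079 = 0.1728.
θ_2 = arcsin 0.1728 = 9.95°.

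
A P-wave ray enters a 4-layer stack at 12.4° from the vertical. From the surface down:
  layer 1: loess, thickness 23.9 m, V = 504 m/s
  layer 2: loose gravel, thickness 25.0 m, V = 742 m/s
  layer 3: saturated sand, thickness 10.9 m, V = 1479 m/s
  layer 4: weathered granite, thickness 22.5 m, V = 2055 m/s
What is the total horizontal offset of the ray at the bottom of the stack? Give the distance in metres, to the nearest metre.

Apply Snell's law at each interface; in layer i the horizontal offset is hᵢ·tan θᵢ.
Layer 1: θ = 12.40°; offset = 23.9·tan 12.40° = 5.255 m.
Layer 2: sin θ = 742·sin 12.4°/504 = 0.3161, θ = 18.43°; offset = 25.0·tan 18.43° = 8.331 m.
Layer 3: sin θ = 1479·sin 12.4°/504 = 0.6301, θ = 39.06°; offset = 10.9·tan 39.06° = 8.846 m.
Layer 4: sin θ = 2055·sin 12.4°/504 = 0.8756, θ = 61.11°; offset = 22.5·tan 61.11° = 40.777 m.
Σ offsets = 63.209 m.

63 m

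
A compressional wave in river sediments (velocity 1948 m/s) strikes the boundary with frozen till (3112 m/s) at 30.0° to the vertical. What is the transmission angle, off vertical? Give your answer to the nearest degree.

53°

sin θ₁/V₁ = sin θ₂/V₂ ⇒ sin θ₂ = 3112·sin 30.0°/1948 = 3112·0.5000/1948 = 0.7988.
θ₂ = arcsin 0.7988 = 53.01° from the normal.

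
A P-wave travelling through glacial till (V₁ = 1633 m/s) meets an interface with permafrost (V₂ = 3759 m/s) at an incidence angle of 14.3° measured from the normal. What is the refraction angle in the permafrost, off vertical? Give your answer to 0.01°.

34.65°

Snell's law: sin θ₂ = (V₂/V₁)·sin θ₁ = (3759/1633)·sin 14.3° = 0.5686.
θ₂ = arcsin 0.5686 = 34.65° from the normal.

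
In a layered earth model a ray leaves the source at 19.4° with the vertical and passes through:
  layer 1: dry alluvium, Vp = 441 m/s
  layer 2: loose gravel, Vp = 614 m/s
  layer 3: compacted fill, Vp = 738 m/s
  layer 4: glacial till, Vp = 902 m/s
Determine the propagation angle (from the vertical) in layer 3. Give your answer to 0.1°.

Snell's law across each interface conserves sin θ / V, so sin θ_3 = V_3·sin θ₁/V₁.
sin θ_3 = 738 × sin 19.4° / 441 = 0.5559.
θ_3 = arcsin 0.5559 = 33.77°.

33.8°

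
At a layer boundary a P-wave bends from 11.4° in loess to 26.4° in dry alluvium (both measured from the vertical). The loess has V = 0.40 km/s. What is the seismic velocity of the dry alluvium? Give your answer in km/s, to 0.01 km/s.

0.90 km/s

Snell's law: sin 11.4°/V₁ = sin 26.4°/V₂.
V₂ = V₁·sin 26.4°/sin 11.4° = 0.40 × 2.2495 = 0.90 km/s.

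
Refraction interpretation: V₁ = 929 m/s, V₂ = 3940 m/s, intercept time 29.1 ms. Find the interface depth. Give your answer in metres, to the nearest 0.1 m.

13.9 m

h = tᵢ·V₁·V₂ / (2·√(V₂²−V₁²)).
√(V₂²−V₁²) = √(3940² − 929²) = 3828.9 m/s.
h = 0.0291 s × 929 × 3940 / (2 × 3828.9) = 13.91 m.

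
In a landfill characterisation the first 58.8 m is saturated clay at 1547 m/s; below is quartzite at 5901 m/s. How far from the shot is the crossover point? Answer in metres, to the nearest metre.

x_cross = 2h·√((V₂+V₁)/(V₂−V₁)).
(V₂+V₁)/(V₂−V₁) = (5901+1547)/(5901−1547) = 1.7106; √ = 1.3079.
x_cross = 2·58.8·1.3079 = 153.81 m.

154 m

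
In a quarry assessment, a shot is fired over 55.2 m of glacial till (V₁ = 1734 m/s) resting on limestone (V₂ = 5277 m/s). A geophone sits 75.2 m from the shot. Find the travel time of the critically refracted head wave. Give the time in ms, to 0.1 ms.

74.4 ms

t = x/V₂ + 2h·√(V₂²−V₁²)/(V₁V₂).
√(V₂²−V₁²) = √(5277²−1734²) = 4984.0 m/s; delay term = 2·55.2·4984.0/(1734·5277) = 0.06013 s.
t = 75.2/5277 + 0.06013 = 0.07438 s.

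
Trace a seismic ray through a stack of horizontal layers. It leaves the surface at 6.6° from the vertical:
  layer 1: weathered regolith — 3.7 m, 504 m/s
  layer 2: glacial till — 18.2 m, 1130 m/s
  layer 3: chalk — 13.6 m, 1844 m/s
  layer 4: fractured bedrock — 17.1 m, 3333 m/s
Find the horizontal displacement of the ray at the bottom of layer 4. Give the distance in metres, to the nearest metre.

p = sin θ₁/V₁ = sin 6.6°/504 = 2.2805e-04 s/m is conserved through the stack.
Layer 1: θ = 6.60°; offset = 3.7·tan 6.60° = 0.428 m.
Layer 2: sin θ = p·1130 = 0.2577 → θ = 14.93°; offset = 18.2·tan 14.93° = 4.854 m.
Layer 3: sin θ = p·1844 = 0.4205 → θ = 24.87°; offset = 13.6·tan 24.87° = 6.304 m.
Layer 4: sin θ = p·3333 = 0.7601 → θ = 49.47°; offset = 17.1·tan 49.47° = 20.002 m.
Summing the layer offsets gives 31.588 m.

32 m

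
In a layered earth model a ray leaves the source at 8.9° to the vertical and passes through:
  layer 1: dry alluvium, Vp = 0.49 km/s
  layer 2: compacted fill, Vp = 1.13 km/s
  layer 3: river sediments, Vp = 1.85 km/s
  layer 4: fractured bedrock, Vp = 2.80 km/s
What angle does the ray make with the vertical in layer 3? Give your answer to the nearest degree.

Ray parameter p = sin 8.9° / 0.49 = 3.1574e-01 s/km.
sin θ_3 = p·V_3 = 3.1574e-01 × 1.85 = 0.5841.
θ_3 = 35.74° from the vertical.

36°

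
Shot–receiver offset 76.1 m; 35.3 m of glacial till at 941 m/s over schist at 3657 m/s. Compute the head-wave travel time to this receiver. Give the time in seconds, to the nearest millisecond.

θ_c = arcsin(V₁/V₂) = arcsin(941/3657) = 14.91°, cos θ_c = 0.9663.
Intercept time tᵢ = 2h cos θ_c / V₁ = 2·35.3·0.9663/941 = 0.07250 s.
t = x/V₂ + tᵢ = 76.1/3657 + 0.07250 = 0.09331 s.

0.093 s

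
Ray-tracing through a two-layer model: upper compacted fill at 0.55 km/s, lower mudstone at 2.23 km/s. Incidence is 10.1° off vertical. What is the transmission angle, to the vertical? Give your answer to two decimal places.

Snell's law: sin θ₂ = (V₂/V₁)·sin θ₁ = (2.23/0.55)·sin 10.1° = 0.7110.
θ₂ = sin⁻¹(0.7110) = 45.32° (from vertical).

45.32°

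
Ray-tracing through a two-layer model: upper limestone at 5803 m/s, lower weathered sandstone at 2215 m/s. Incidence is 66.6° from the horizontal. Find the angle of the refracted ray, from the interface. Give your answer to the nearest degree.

81°

Angle from the normal: 90° − 66.6° = 23.4°.
Snell's law: sin θ₂ = (V₂/V₁)·sin θ₁ = (2215/5803)·sin 23.4° = 0.1516.
θ₂ = sin⁻¹(0.1516) = 8.72° (from vertical).
From the interface: 90° − 8.72° = 81.28°.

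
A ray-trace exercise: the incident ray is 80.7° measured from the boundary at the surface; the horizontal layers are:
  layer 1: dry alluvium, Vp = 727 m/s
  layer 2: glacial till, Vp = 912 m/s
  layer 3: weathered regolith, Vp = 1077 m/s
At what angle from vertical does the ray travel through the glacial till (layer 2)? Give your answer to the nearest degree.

12°

From the normal: θ₁ = 90° − 80.7° = 9.3°.
Snell's law across each interface conserves sin θ / V, so sin θ_2 = V_2·sin θ₁/V₁.
sin θ_2 = 912 × sin 9.3° / 727 = 0.2027.
θ_2 = 11.70° from the vertical.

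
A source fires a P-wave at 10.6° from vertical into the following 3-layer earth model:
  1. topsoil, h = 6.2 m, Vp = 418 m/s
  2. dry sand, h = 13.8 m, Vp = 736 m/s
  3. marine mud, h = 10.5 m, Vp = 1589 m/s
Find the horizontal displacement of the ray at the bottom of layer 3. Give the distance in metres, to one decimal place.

Apply Snell's law at each interface; in layer i the horizontal offset is hᵢ·tan θᵢ.
Layer 1: θ = 10.60°; offset = 6.2·tan 10.60° = 1.160 m.
Layer 2: sin θ = 736·sin 10.6°/418 = 0.3239, θ = 18.90°; offset = 13.8·tan 18.90° = 4.724 m.
Layer 3: sin θ = 1589·sin 10.6°/418 = 0.6993, θ = 44.37°; offset = 10.5·tan 44.37° = 10.271 m.
Summing the layer offsets gives 16.156 m.

16.2 m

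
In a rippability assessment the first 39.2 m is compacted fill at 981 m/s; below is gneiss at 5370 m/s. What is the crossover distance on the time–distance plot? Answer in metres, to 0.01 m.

94.31 m

θ_c = arcsin(981/5370) = 10.53°, so cos θ_c = 0.9832 and tᵢ = 2h cos θ_c/V₁ = 0.0786 s.
At crossover x/V₁ = x/V₂ + tᵢ ⇒ x = tᵢ/(1/V₁ − 1/V₂) = 0.07857/(1.0194e-03 − 1.8622e-04) = 94.31 m.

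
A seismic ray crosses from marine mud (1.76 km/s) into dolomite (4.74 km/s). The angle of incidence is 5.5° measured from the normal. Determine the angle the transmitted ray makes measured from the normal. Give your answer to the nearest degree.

Snell's law: sin θ₂ = (V₂/V₁)·sin θ₁ = (4.74/1.76)·sin 5.5° = 0.2581.
θ₂ = sin⁻¹(0.2581) = 14.96° (from vertical).

15°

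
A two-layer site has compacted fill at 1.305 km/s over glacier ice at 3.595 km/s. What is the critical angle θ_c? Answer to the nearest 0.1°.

Critical incidence: sin θ_c = V₁/V₂ = 1.305/3.595 = 0.3630.
θ_c = arcsin 0.3630 = 21.28°.

21.3°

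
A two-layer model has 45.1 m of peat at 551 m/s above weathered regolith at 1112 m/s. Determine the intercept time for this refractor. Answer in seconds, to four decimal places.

0.1422 s

tᵢ = 2h·√(V₂²−V₁²)/(V₁V₂).
√(V₂²−V₁²) = √(1112²−551²) = 965.9 m/s.
tᵢ = 2·45.1·965.9/(551·1112) = 0.14219 s.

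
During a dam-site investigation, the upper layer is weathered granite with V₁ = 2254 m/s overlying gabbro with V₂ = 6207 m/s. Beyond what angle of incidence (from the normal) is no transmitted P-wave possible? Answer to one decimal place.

21.3°

At critical incidence the refracted ray runs along the interface (θ₂ = 90°), so sin θ_c = V₁/V₂.
θ_c = arcsin(2254/6207) = arcsin 0.3631 = 21.29°.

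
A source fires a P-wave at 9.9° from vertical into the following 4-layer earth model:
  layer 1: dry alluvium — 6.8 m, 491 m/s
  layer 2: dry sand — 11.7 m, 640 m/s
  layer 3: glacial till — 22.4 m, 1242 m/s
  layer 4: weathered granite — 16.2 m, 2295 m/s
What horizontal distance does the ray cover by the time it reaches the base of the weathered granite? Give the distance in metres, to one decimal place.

Apply Snell's law at each interface; in layer i the horizontal offset is hᵢ·tan θᵢ.
Layer 1: θ = 9.90°; offset = 6.8·tan 9.90° = 1.187 m.
Layer 2: sin θ = 640·sin 9.9°/491 = 0.2241, θ = 12.95°; offset = 11.7·tan 12.95° = 2.690 m.
Layer 3: sin θ = 1242·sin 9.9°/491 = 0.4349, θ = 25.78°; offset = 22.4·tan 25.78° = 10.818 m.
Layer 4: sin θ = 2295·sin 9.9°/491 = 0.8036, θ = 53.48°; offset = 16.2·tan 53.48° = 21.875 m.
Summing the layer offsets gives 36.570 m.

36.6 m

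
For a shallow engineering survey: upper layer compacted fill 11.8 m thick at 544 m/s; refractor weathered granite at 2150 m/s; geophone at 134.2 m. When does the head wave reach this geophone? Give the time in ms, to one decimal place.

104.4 ms

θ_c = arcsin(V₁/V₂) = arcsin(544/2150) = 14.66°, cos θ_c = 0.9675.
Intercept time tᵢ = 2h cos θ_c / V₁ = 2·11.8·0.9675/544 = 0.04197 s.
t = x/V₂ + tᵢ = 134.2/2150 + 0.04197 = 0.10439 s.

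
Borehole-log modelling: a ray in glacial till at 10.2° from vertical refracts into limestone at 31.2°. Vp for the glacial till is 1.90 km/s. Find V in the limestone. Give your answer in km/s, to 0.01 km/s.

5.56 km/s

sin 10.2° = 0.1771; sin 31.2° = 0.5180.
V₂ = V₁·(sin θ₂/sin θ₁) = 1.90·(0.5180/0.1771) = 5.56 km/s.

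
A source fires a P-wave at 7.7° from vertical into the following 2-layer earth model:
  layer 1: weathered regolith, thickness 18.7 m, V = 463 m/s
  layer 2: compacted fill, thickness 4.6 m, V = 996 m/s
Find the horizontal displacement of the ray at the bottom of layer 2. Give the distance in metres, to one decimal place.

Apply Snell's law at each interface; in layer i the horizontal offset is hᵢ·tan θᵢ.
Layer 1: θ = 7.70°; offset = 18.7·tan 7.70° = 2.528 m.
Layer 2: sin θ = 996·sin 7.7°/463 = 0.2882, θ = 16.75°; offset = 4.6·tan 16.75° = 1.385 m.
Summing the layer offsets gives 3.913 m.

3.9 m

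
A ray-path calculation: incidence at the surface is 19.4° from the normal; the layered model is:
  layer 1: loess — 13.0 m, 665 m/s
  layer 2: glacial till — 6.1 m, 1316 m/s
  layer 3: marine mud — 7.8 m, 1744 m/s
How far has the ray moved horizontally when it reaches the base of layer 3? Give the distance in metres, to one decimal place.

23.7 m

Apply Snell's law at each interface; in layer i the horizontal offset is hᵢ·tan θᵢ.
Layer 1: θ = 19.40°; offset = 13.0·tan 19.40° = 4.578 m.
Layer 2: sin θ = 1316·sin 19.4°/665 = 0.6573, θ = 41.10°; offset = 6.1·tan 41.10° = 5.321 m.
Layer 3: sin θ = 1744·sin 19.4°/665 = 0.8711, θ = 60.59°; offset = 7.8·tan 60.59° = 13.836 m.
Σ offsets = 23.735 m.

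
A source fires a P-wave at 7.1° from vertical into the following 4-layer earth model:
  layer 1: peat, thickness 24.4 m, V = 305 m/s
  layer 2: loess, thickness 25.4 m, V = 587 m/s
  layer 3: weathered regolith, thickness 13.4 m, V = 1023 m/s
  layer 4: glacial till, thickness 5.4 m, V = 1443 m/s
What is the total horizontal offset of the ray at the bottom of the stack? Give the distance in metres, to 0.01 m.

19.26 m

Ray parameter p = sin 7.1° / 305 m/s = 4.0525e-04 s/m.
Layer 1: θ = 7.10°; offset = 24.4·tan 7.10° = 3.0392 m.
Layer 2: sin θ = p·587 = 0.2379 → θ = 13.76°; offset = 25.4·tan 13.76° = 6.2208 m.
Layer 3: sin θ = p·1023 = 0.4146 → θ = 24.49°; offset = 13.4·tan 24.49° = 6.1046 m.
Layer 4: sin θ = p·1443 = 0.5848 → θ = 35.79°; offset = 5.4·tan 35.79° = 3.8928 m.
Summing the layer offsets gives 19.2573 m.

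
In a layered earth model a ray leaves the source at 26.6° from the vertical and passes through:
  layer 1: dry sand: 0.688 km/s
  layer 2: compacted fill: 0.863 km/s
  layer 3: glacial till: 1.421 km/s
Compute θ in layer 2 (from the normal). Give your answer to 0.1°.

Snell's law across each interface conserves sin θ / V, so sin θ_2 = V_2·sin θ₁/V₁.
sin θ_2 = 0.863 × sin 26.6° / 0.688 = 0.5617.
θ_2 = 34.17° from the vertical.

34.2°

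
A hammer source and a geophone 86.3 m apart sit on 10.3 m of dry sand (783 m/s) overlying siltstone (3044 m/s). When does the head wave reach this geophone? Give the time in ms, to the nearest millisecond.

54 ms

θ_c = arcsin(V₁/V₂) = arcsin(783/3044) = 14.91°, cos θ_c = 0.9664.
Intercept time tᵢ = 2h cos θ_c / V₁ = 2·10.3·0.9664/783 = 0.02542 s.
t = x/V₂ + tᵢ = 86.3/3044 + 0.02542 = 0.05377 s.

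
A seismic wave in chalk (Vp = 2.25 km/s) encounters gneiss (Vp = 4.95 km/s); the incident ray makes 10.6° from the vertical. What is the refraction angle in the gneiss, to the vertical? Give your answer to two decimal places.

23.87°

Snell's law: sin θ₂ = (V₂/V₁)·sin θ₁ = (4.95/2.25)·sin 10.6° = 0.4047.
θ₂ = arcsin 0.4047 = 23.87° from the normal.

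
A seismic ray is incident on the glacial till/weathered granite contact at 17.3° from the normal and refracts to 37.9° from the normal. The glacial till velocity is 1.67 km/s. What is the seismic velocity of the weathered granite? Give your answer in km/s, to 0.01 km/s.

3.45 km/s

Snell's law: sin 17.3°/V₁ = sin 37.9°/V₂.
V₂ = V₁·sin 37.9°/sin 17.3° = 1.67 × 2.0657 = 3.45 km/s.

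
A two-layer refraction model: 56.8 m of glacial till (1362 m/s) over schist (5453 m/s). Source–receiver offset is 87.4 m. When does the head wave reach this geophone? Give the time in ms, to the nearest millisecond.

t = x/V₂ + 2h·√(V₂²−V₁²)/(V₁V₂).
√(V₂²−V₁²) = √(5453²−1362²) = 5280.2 m/s; delay term = 2·56.8·5280.2/(1362·5453) = 0.08076 s.
t = 87.4/5453 + 0.08076 = 0.09679 s.

97 ms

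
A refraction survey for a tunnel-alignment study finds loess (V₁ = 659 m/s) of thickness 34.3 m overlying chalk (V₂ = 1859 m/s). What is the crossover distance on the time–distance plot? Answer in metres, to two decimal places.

x_cross = 2h·√((V₂+V₁)/(V₂−V₁)).
(V₂+V₁)/(V₂−V₁) = (1859+659)/(1859−659) = 2.0983; √ = 1.4486.
x_cross = 2·34.3·1.4486 = 99.37 m.

99.37 m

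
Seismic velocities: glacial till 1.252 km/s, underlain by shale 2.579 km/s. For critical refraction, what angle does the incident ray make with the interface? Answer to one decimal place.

Critical incidence: sin θ_c = V₁/V₂ = 1.252/2.579 = 0.4855.
θ_c = arcsin 0.4855 = 29.04°.
Measured from the interface: 90° − 29.04° = 60.96°.

61.0°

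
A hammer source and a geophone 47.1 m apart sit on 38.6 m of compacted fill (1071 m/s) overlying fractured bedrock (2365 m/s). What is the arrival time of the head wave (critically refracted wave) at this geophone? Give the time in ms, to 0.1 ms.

84.2 ms

t = x/V₂ + 2h·√(V₂²−V₁²)/(V₁V₂).
√(V₂²−V₁²) = √(2365²−1071²) = 2108.6 m/s; delay term = 2·38.6·2108.6/(1071·2365) = 0.06427 s.
t = 47.1/2365 + 0.06427 = 0.08418 s.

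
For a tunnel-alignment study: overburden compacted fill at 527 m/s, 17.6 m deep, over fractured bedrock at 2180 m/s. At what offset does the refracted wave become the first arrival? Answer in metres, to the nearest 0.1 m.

θ_c = arcsin(527/2180) = 13.99°, so cos θ_c = 0.9703 and tᵢ = 2h cos θ_c/V₁ = 0.0648 s.
At crossover x/V₁ = x/V₂ + tᵢ ⇒ x = tᵢ/(1/V₁ − 1/V₂) = 0.06481/(1.8975e-03 − 4.5872e-04) = 45.05 m.

45.0 m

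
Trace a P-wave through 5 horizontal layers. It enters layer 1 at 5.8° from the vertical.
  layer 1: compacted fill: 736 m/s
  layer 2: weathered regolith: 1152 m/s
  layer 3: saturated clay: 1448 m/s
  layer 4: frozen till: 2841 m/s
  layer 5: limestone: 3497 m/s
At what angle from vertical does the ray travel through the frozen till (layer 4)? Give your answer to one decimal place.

Snell's law across each interface conserves sin θ / V, so sin θ_4 = V_4·sin θ₁/V₁.
sin θ_4 = 2841 × sin 5.8° / 736 = 0.3901.
θ_4 = arcsin 0.3901 = 22.96°.

23.0°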